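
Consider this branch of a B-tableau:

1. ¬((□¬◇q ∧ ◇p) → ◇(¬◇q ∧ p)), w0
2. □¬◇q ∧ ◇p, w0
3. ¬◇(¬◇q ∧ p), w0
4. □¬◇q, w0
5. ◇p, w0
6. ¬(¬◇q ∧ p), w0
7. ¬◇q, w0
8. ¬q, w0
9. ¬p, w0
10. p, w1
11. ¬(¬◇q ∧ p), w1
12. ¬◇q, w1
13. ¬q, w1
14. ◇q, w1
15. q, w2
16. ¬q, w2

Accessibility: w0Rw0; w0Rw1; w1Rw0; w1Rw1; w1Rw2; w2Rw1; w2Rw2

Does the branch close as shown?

Yes, closed

Both q and ¬q appear at w2.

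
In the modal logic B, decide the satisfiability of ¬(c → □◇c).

No, unsatisfiable

1. ¬(c → □◇c), 0
2. c, 0
3. ¬□◇c, 0
4. ¬◇c, 1
5. ¬c, 0
Accessibility: 0R0, 0R1, 1R0, 1R1
Branch closes: c and ¬c both at 0.
All branches of the tableau close; one closing branch shown above.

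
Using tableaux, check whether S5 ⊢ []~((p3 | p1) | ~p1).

No, not valid

Tableau for the negation ~[]~((p3 | p1) | ~p1):
1. ~[]~((p3 | p1) | ~p1), w0
2. (p3 | p1) | ~p1, w1
3. ~p1, w1
Accessibility: w0Rw0, w0Rw1, w1Rw0, w1Rw1
The negation has an open branch (countermodel exists).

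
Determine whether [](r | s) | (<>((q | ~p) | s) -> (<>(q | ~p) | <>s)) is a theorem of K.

Tableau for the negation ~([](r | s) | (<>((q | ~p) | s) -> (<>(q | ~p) | <>s))):
1. ~([](r | s) | (<>((q | ~p) | s) -> (<>(q | ~p) | <>s))), 0
2. ~[](r | s), 0
3. ~(<>((q | ~p) | s) -> (<>(q | ~p) | <>s)), 0
4. <>((q | ~p) | s), 0
5. ~(<>(q | ~p) | <>s), 0
6. ~<>(q | ~p), 0
7. ~<>s, 0
8. ~(r | s), 1
9. ~r, 1
10. ~s, 1
11. ~(q | ~p), 1
12. ~q, 1
13. p, 1
14. (q | ~p) | s, 2
15. ~(q | ~p), 2
16. ~q, 2
17. p, 2
18. ~s, 2
19. q | ~p, 2
20. ~p, 2
Accessibility: 0R1, 0R2
Branch closes: p and ~p both at 2.
All branches of the negation close; one closing branch shown above.

Yes, valid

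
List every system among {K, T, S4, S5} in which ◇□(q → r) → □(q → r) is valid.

S5

S4-tableau for the negation ¬(◇□(q → r) → □(q → r)):
1. ¬(◇□(q → r) → □(q → r)), 0
2. ◇□(q → r), 0
3. ¬□(q → r), 0
4. □(q → r), 1
5. q → r, 1
6. r, 1
7. ¬(q → r), 2
8. q, 2
9. ¬r, 2
Accessibility: 0R0, 0R1, 0R2, 1R1, 2R2
Complete open branch: countermodel on an S4-frame, so not valid in S4, nor in K, T (the same frame is also a K-frame and a T-frame).
S5-tableau for the negation ¬(◇□(q → r) → □(q → r)):
1. ¬(◇□(q → r) → □(q → r)), 0
2. ◇□(q → r), 0
3. ¬□(q → r), 0
4. □(q → r), 1
5. q → r, 0
6. q → r, 1
7. r, 0
8. r, 1
9. ¬(q → r), 2
10. q, 2
11. ¬r, 2
12. q → r, 2
13. r, 2
Accessibility: 0R0, 0R1, 0R2, 1R0, 1R1, 1R2, 2R0, 2R1, 2R2
Branch closes: r and ¬r both at 2.
Every branch closes (one shown): valid in S5.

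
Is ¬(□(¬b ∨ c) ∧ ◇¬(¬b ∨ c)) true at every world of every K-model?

Valid in K

Tableau for the negation □(¬b ∨ c) ∧ ◇¬(¬b ∨ c):
1. □(¬b ∨ c) ∧ ◇¬(¬b ∨ c), w0
2. □(¬b ∨ c), w0
3. ◇¬(¬b ∨ c), w0
4. ¬(¬b ∨ c), w1
5. b, w1
6. ¬c, w1
7. ¬b ∨ c, w1
8. c, w1
Accessibility: w0Rw1
Branch closes: c and ¬c both at w1.
All branches of the negation close; one closing branch shown above.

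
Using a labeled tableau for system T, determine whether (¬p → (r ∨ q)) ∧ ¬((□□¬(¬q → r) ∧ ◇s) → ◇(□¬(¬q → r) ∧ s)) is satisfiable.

Unsatisfiable (every branch closes)

1. (¬p → (r ∨ q)) ∧ ¬((□□¬(¬q → r) ∧ ◇s) → ◇(□¬(¬q → r) ∧ s)), w0
2. ¬p → (r ∨ q), w0
3. ¬((□□¬(¬q → r) ∧ ◇s) → ◇(□¬(¬q → r) ∧ s)), w0
4. □□¬(¬q → r) ∧ ◇s, w0
5. ¬◇(□¬(¬q → r) ∧ s), w0
6. □□¬(¬q → r), w0
7. ◇s, w0
8. ¬(□¬(¬q → r) ∧ s), w0
9. □¬(¬q → r), w0
10. ¬(¬q → r), w0
11. ¬q, w0
12. ¬r, w0
13. p, w0
14. ¬□¬(¬q → r), w0
15. s, w1
16. ¬(□¬(¬q → r) ∧ s), w1
17. □¬(¬q → r), w1
18. ¬(¬q → r), w1
19. ¬q, w1
20. ¬r, w1
21. ¬□¬(¬q → r), w1
22. ¬q → r, w2
23. ¬(□¬(¬q → r) ∧ s), w2
24. □¬(¬q → r), w2
25. ¬(¬q → r), w2
26. ¬q, w2
27. ¬r, w2
28. r, w2
Accessibility: w0Rw0, w0Rw1, w0Rw2, w1Rw1, w2Rw2
Branch closes: r and ¬r both at w2.
All branches of the tableau close; one closing branch shown above.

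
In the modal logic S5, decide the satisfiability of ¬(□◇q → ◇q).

No, unsatisfiable

1. ¬(□◇q → ◇q), 0
2. □◇q, 0   [¬→-rule on 1]
3. ¬◇q, 0   [¬→-rule on 1]
4. ◇q, 0   [□-rule on 2 via 0R0]
5. ¬q, 0   [¬◇-rule on 3 via 0R0]
6. q, 1   [◇-rule on 4: fresh world 1, 0R1]
7. ◇q, 1   [□-rule on 2 via 0R1]
8. ¬q, 1   [¬◇-rule on 3 via 0R1]
Accessibility: 0R0, 0R1, 1R0, 1R1
Branch closes: q and ¬q both at 1.
(One branch shown.) All branches close.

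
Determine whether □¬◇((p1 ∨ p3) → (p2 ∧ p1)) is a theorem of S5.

Not valid

Tableau for the negation ¬□¬◇((p1 ∨ p3) → (p2 ∧ p1)):
1. ¬□¬◇((p1 ∨ p3) → (p2 ∧ p1)), 0
2. ◇((p1 ∨ p3) → (p2 ∧ p1)), 1   [¬□-rule on 1: fresh world 1, 0R1]
3. (p1 ∨ p3) → (p2 ∧ p1), 2   [◇-rule on 2: fresh world 2, 1R2]
4. p2 ∧ p1, 2   [→-rule on 3 (branches; this branch)]
5. p2, 2   [∧-rule on 4]
6. p1, 2   [∧-rule on 4]
Accessibility: 0R0, 0R1, 0R2, 1R0, 1R1, 1R2, 2R0, 2R1, 2R2
The negation has an open branch (countermodel exists).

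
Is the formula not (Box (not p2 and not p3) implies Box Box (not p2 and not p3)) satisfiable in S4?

1. not (Box (not p2 and not p3) implies Box Box (not p2 and not p3)), 0
2. Box (not p2 and not p3), 0   [neg-implies-rule on 1]
3. not Box Box (not p2 and not p3), 0   [neg-implies-rule on 1]
4. not p2 and not p3, 0   [Box-rule on 2 via 0R0]
5. not p2, 0   [and-rule on 4]
6. not p3, 0   [and-rule on 4]
7. not Box (not p2 and not p3), 1   [neg-Box-rule on 3: fresh world 1, 0R1]
8. not p2 and not p3, 1   [Box-rule on 2 via 0R1]
9. not p2, 1   [and-rule on 8]
10. not p3, 1   [and-rule on 8]
11. not (not p2 and not p3), 2   [neg-Box-rule on 7: fresh world 2, 1R2]
12. not p2 and not p3, 2   [Box-rule on 2 via 0R2]
13. not p2, 2   [and-rule on 12]
14. not p3, 2   [and-rule on 12]
15. p3, 2   [neg-and-rule on 11 (branches; this branch)]
Accessibility: 0R0, 0R1, 0R2, 1R1, 1R2, 2R2
Branch closes: p3 and not p3 both at 2.
Every branch closes; the branch above is one of them.

Unsatisfiable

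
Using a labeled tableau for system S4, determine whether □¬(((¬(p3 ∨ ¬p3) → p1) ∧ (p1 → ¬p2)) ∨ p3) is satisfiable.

Satisfiable (open branch found)

1. □¬(((¬(p3 ∨ ¬p3) → p1) ∧ (p1 → ¬p2)) ∨ p3), 0
2. ¬(((¬(p3 ∨ ¬p3) → p1) ∧ (p1 → ¬p2)) ∨ p3), 0   [□-rule on 1 via 0R0]
3. ¬((¬(p3 ∨ ¬p3) → p1) ∧ (p1 → ¬p2)), 0   [¬∨-rule on 2]
4. ¬p3, 0   [¬∨-rule on 2]
5. ¬(p1 → ¬p2), 0   [¬∧-rule on 3 (branches; this branch)]
6. p1, 0   [¬→-rule on 5]
7. p2, 0   [¬→-rule on 5]
Accessibility: 0R0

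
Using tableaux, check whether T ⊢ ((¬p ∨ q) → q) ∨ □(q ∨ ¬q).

Yes, valid

Tableau for the negation ¬(((¬p ∨ q) → q) ∨ □(q ∨ ¬q)):
1. ¬(((¬p ∨ q) → q) ∨ □(q ∨ ¬q)), w0
2. ¬((¬p ∨ q) → q), w0
3. ¬□(q ∨ ¬q), w0
4. ¬p ∨ q, w0
5. ¬q, w0
6. ¬p, w0
7. ¬(q ∨ ¬q), w1
8. ¬q, w1
9. q, w1
Accessibility: w0Rw0, w0Rw1, w1Rw1
Branch closes: q and ¬q both at w1.
Every branch of the negation's tableau closes; the branch above is one of them.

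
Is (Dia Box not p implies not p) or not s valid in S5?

Tableau for the negation not ((Dia Box not p implies not p) or not s):
1. not ((Dia Box not p implies not p) or not s), w0
2. not (Dia Box not p implies not p), w0
3. s, w0
4. Dia Box not p, w0
5. p, w0
6. Box not p, w1
7. not p, w0
Accessibility: w0Rw0, w0Rw1, w1Rw0, w1Rw1
Branch closes: p and not p both at w0.
Every branch of the negation's tableau closes; the branch above is one of them.

Valid in S5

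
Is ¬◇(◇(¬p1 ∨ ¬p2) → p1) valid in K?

Tableau for the negation ◇(◇(¬p1 ∨ ¬p2) → p1):
1. ◇(◇(¬p1 ∨ ¬p2) → p1), u
2. ◇(¬p1 ∨ ¬p2) → p1, v
3. p1, v
Accessibility: uRv
The negation has an open branch (countermodel exists).

No, not valid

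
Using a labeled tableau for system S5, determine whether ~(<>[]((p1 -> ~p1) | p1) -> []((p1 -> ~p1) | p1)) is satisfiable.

No, unsatisfiable

1. ~(<>[]((p1 -> ~p1) | p1) -> []((p1 -> ~p1) | p1)), 0
2. <>[]((p1 -> ~p1) | p1), 0
3. ~[]((p1 -> ~p1) | p1), 0
4. []((p1 -> ~p1) | p1), 1
5. (p1 -> ~p1) | p1, 0
6. (p1 -> ~p1) | p1, 1
7. p1 -> ~p1, 0
8. p1 -> ~p1, 1
9. ~p1, 0
10. ~p1, 1
11. ~((p1 -> ~p1) | p1), 2
12. ~(p1 -> ~p1), 2
13. ~p1, 2
14. p1, 2
Accessibility: 0R0, 0R1, 0R2, 1R0, 1R1, 1R2, 2R0, 2R1, 2R2
Branch closes: p1 and ~p1 both at 2.
Every branch closes; the branch above is one of them.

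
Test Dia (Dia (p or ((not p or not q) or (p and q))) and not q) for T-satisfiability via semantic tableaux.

1. Dia (Dia (p or ((not p or not q) or (p and q))) and not q), u
2. Dia (p or ((not p or not q) or (p and q))) and not q, v   [Dia-rule on 1: fresh world v, uRv]
3. Dia (p or ((not p or not q) or (p and q))), v   [and-rule on 2]
4. not q, v   [and-rule on 2]
5. p or ((not p or not q) or (p and q)), w   [Dia-rule on 3: fresh world w, vRw]
6. (not p or not q) or (p and q), w   [or-rule on 5 (branches; this branch)]
7. p and q, w   [or-rule on 6 (branches; this branch)]
8. p, w   [and-rule on 7]
9. q, w   [and-rule on 7]
Accessibility: uRu, uRv, vRv, vRw, wRw

Satisfiable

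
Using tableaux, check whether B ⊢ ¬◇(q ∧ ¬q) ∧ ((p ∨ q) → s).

Invalid (countermodel exists)

Tableau for the negation ¬(¬◇(q ∧ ¬q) ∧ ((p ∨ q) → s)):
1. ¬(¬◇(q ∧ ¬q) ∧ ((p ∨ q) → s)), u
2. ¬((p ∨ q) → s), u
3. p ∨ q, u
4. ¬s, u
5. q, u
Accessibility: uRu
The negation has an open branch (countermodel exists).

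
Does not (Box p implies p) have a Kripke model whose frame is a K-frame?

1. not (Box p implies p), 0
2. Box p, 0
3. not p, 0

Yes, satisfiable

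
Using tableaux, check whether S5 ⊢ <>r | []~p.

No, not valid

Tableau for the negation ~(<>r | []~p):
1. ~(<>r | []~p), w0
2. ~<>r, w0
3. ~[]~p, w0
4. ~r, w0
5. p, w1
6. ~r, w1
Accessibility: w0Rw0, w0Rw1, w1Rw0, w1Rw1
The negation has an open branch (countermodel exists).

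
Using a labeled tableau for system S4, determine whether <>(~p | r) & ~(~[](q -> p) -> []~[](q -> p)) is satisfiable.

1. <>(~p | r) & ~(~[](q -> p) -> []~[](q -> p)), w0
2. <>(~p | r), w0
3. ~(~[](q -> p) -> []~[](q -> p)), w0
4. ~[](q -> p), w0
5. ~[]~[](q -> p), w0
6. ~p | r, w1
7. r, w1
8. ~(q -> p), w2
9. q, w2
10. ~p, w2
11. [](q -> p), w3
12. q -> p, w3
13. p, w3
Accessibility: w0Rw0, w0Rw1, w0Rw2, w0Rw3, w1Rw1, w2Rw2, w3Rw3

Satisfiable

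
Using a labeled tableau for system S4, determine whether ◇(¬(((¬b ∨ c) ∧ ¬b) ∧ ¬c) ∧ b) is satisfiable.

Yes, satisfiable

1. ◇(¬(((¬b ∨ c) ∧ ¬b) ∧ ¬c) ∧ b), 0
2. ¬(((¬b ∨ c) ∧ ¬b) ∧ ¬c) ∧ b, 1
3. ¬(((¬b ∨ c) ∧ ¬b) ∧ ¬c), 1
4. b, 1
5. c, 1
Accessibility: 0R0, 0R1, 1R1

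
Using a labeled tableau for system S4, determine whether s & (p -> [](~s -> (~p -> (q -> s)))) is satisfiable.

1. s & (p -> [](~s -> (~p -> (q -> s)))), w0
2. s, w0
3. p -> [](~s -> (~p -> (q -> s))), w0
4. [](~s -> (~p -> (q -> s))), w0
5. ~s -> (~p -> (q -> s)), w0
6. ~p -> (q -> s), w0
7. q -> s, w0
Accessibility: w0Rw0

Satisfiable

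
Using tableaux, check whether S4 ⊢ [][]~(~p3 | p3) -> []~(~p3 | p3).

Valid in S4

Tableau for the negation ~([][]~(~p3 | p3) -> []~(~p3 | p3)):
1. ~([][]~(~p3 | p3) -> []~(~p3 | p3)), 0
2. [][]~(~p3 | p3), 0
3. ~[]~(~p3 | p3), 0
4. []~(~p3 | p3), 0
5. ~(~p3 | p3), 0
6. p3, 0
7. ~p3, 0
Accessibility: 0R0
Branch closes: p3 and ~p3 both at 0.
All branches of the negation close; one closing branch shown above.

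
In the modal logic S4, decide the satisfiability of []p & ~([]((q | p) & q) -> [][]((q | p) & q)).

1. []p & ~([]((q | p) & q) -> [][]((q | p) & q)), w0
2. []p, w0   [&-rule on 1]
3. ~([]((q | p) & q) -> [][]((q | p) & q)), w0   [&-rule on 1]
4. []((q | p) & q), w0   [~->-rule on 3]
5. ~[][]((q | p) & q), w0   [~->-rule on 3]
6. p, w0   [[]-rule on 2 via w0Rw0]
7. (q | p) & q, w0   [[]-rule on 4 via w0Rw0]
8. q | p, w0   [&-rule on 7]
9. q, w0   [&-rule on 7]
10. ~[]((q | p) & q), w1   [~[]-rule on 5: fresh world w1, w0Rw1]
11. p, w1   [[]-rule on 2 via w0Rw1]
12. (q | p) & q, w1   [[]-rule on 4 via w0Rw1]
13. q | p, w1   [&-rule on 12]
14. q, w1   [&-rule on 12]
15. ~((q | p) & q), w2   [~[]-rule on 10: fresh world w2, w1Rw2]
16. p, w2   [[]-rule on 2 via w0Rw2]
17. (q | p) & q, w2   [[]-rule on 4 via w0Rw2]
18. q | p, w2   [&-rule on 17]
19. q, w2   [&-rule on 17]
20. ~(q | p), w2   [~&-rule on 15 (branches; this branch)]
21. ~q, w2   [~|-rule on 20]
22. ~p, w2   [~|-rule on 20]
Accessibility: w0Rw0, w0Rw1, w0Rw2, w1Rw1, w1Rw2, w2Rw2
Branch closes: q and ~q both at w2.
(One branch shown.) All branches close.

Unsatisfiable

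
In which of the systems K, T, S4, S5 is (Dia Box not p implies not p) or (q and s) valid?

S4-tableau for the negation not ((Dia Box not p implies not p) or (q and s)):
1. not ((Dia Box not p implies not p) or (q and s)), u
2. not (Dia Box not p implies not p), u
3. not (q and s), u
4. Dia Box not p, u
5. p, u
6. not s, u
7. Box not p, v
8. not p, v
Accessibility: uRu, uRv, vRv
Complete open branch: countermodel on an S4-frame, so not valid in S4, nor in K, T (the same frame is also a K-frame and a T-frame).
S5-tableau for the negation not ((Dia Box not p implies not p) or (q and s)):
1. not ((Dia Box not p implies not p) or (q and s)), u
2. not (Dia Box not p implies not p), u
3. not (q and s), u
4. Dia Box not p, u
5. p, u
6. not s, u
7. Box not p, v
8. not p, u
Accessibility: uRu, uRv, vRu, vRv
Branch closes: p and not p both at u.
Every branch closes (one shown): valid in S5.

S5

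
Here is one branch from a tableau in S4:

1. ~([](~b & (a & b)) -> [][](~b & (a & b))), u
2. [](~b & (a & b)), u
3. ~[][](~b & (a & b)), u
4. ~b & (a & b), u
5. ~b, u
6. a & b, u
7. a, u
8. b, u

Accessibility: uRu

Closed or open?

Closed

Both b and ~b appear at u.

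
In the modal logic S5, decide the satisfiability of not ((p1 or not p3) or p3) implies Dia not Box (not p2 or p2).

Satisfiable

1. not ((p1 or not p3) or p3) implies Dia not Box (not p2 or p2), 0
2. (p1 or not p3) or p3, 0
3. p3, 0
Accessibility: 0R0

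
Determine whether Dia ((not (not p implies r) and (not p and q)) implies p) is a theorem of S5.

Tableau for the negation not Dia ((not (not p implies r) and (not p and q)) implies p):
1. not Dia ((not (not p implies r) and (not p and q)) implies p), w0
2. not ((not (not p implies r) and (not p and q)) implies p), w0
3. not (not p implies r) and (not p and q), w0
4. not p, w0
5. not (not p implies r), w0
6. not p and q, w0
7. not r, w0
8. q, w0
Accessibility: w0Rw0
The negation has an open branch (countermodel exists).

Not valid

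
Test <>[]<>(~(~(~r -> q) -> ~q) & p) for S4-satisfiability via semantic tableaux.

Unsatisfiable (every branch closes)

1. <>[]<>(~(~(~r -> q) -> ~q) & p), 0
2. []<>(~(~(~r -> q) -> ~q) & p), 1
3. <>(~(~(~r -> q) -> ~q) & p), 1
4. ~(~(~r -> q) -> ~q) & p, 2
5. ~(~(~r -> q) -> ~q), 2
6. p, 2
7. ~(~r -> q), 2
8. q, 2
9. ~r, 2
10. ~q, 2
Accessibility: 0R0, 0R1, 0R2, 1R1, 1R2, 2R2
Branch closes: q and ~q both at 2.
Every branch closes; the branch above is one of them.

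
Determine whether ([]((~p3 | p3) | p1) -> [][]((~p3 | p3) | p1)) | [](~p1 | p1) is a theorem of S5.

Yes, valid

Tableau for the negation ~(([]((~p3 | p3) | p1) -> [][]((~p3 | p3) | p1)) | [](~p1 | p1)):
1. ~(([]((~p3 | p3) | p1) -> [][]((~p3 | p3) | p1)) | [](~p1 | p1)), w0
2. ~([]((~p3 | p3) | p1) -> [][]((~p3 | p3) | p1)), w0
3. ~[](~p1 | p1), w0
4. []((~p3 | p3) | p1), w0
5. ~[][]((~p3 | p3) | p1), w0
6. (~p3 | p3) | p1, w0
7. ~p3 | p3, w0
8. p3, w0
9. ~(~p1 | p1), w1
10. p1, w1
11. ~p1, w1
Accessibility: w0Rw0, w0Rw1, w1Rw0, w1Rw1
Branch closes: p1 and ~p1 both at w1.
All branches of the negation close; one closing branch shown above.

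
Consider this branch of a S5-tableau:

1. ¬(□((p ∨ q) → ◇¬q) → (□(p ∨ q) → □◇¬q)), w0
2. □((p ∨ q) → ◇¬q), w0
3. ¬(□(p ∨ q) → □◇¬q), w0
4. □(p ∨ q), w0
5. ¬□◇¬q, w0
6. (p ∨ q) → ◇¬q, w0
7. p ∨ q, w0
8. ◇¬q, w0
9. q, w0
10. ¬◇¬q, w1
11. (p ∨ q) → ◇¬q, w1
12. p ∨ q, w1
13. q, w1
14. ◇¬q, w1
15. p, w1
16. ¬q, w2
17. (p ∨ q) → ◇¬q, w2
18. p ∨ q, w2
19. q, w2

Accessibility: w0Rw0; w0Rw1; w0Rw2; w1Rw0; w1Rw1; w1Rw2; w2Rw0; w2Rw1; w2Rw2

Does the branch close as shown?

Both q and ¬q appear at w2.

Yes, closed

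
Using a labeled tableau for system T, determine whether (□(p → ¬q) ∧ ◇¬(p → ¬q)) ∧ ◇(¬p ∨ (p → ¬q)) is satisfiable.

1. (□(p → ¬q) ∧ ◇¬(p → ¬q)) ∧ ◇(¬p ∨ (p → ¬q)), 0
2. □(p → ¬q) ∧ ◇¬(p → ¬q), 0   [∧-rule on 1]
3. ◇(¬p ∨ (p → ¬q)), 0   [∧-rule on 1]
4. □(p → ¬q), 0   [∧-rule on 2]
5. ◇¬(p → ¬q), 0   [∧-rule on 2]
6. p → ¬q, 0   [□-rule on 4 via 0R0]
7. ¬q, 0   [→-rule on 6 (branches; this branch)]
8. ¬p ∨ (p → ¬q), 1   [◇-rule on 3: fresh world 1, 0R1]
9. p → ¬q, 1   [□-rule on 4 via 0R1]
10. ¬q, 1   [→-rule on 9 (branches; this branch)]
11. ¬(p → ¬q), 2   [◇-rule on 5: fresh world 2, 0R2]
12. p, 2   [¬→-rule on 11]
13. q, 2   [¬→-rule on 11]
14. p → ¬q, 2   [□-rule on 4 via 0R2]
15. ¬q, 2   [→-rule on 14 (branches; this branch)]
Accessibility: 0R0, 0R1, 0R2, 1R1, 2R2
Branch closes: q and ¬q both at 2.
Every branch closes; the branch above is one of them.

Unsatisfiable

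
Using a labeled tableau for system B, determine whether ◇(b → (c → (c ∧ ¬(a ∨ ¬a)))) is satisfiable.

Satisfiable

1. ◇(b → (c → (c ∧ ¬(a ∨ ¬a)))), w0
2. b → (c → (c ∧ ¬(a ∨ ¬a))), w1   [◇-rule on 1: fresh world w1, w0Rw1]
3. c → (c ∧ ¬(a ∨ ¬a)), w1   [→-rule on 2 (branches; this branch)]
4. ¬c, w1   [→-rule on 3 (branches; this branch)]
Accessibility: w0Rw0, w0Rw1, w1Rw0, w1Rw1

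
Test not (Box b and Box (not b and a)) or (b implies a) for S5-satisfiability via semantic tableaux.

1. not (Box b and Box (not b and a)) or (b implies a), 0
2. b implies a, 0
3. a, 0
Accessibility: 0R0

Yes, satisfiable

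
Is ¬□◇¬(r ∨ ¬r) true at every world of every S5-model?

Tableau for the negation □◇¬(r ∨ ¬r):
1. □◇¬(r ∨ ¬r), w0
2. ◇¬(r ∨ ¬r), w0
3. ¬(r ∨ ¬r), w1
4. ¬r, w1
5. r, w1
Accessibility: w0Rw0, w0Rw1, w1Rw0, w1Rw1
Branch closes: r and ¬r both at w1.
All branches of the negation close; one closing branch shown above.

Yes, valid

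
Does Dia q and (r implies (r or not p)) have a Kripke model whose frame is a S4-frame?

1. Dia q and (r implies (r or not p)), 0
2. Dia q, 0
3. r implies (r or not p), 0
4. r or not p, 0
5. not p, 0
6. q, 1
Accessibility: 0R0, 0R1, 1R1

Satisfiable (open branch found)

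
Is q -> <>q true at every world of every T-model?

Tableau for the negation ~(q -> <>q):
1. ~(q -> <>q), u
2. q, u   [~->-rule on 1]
3. ~<>q, u   [~->-rule on 1]
4. ~q, u   [~<>-rule on 3 via uRu]
Accessibility: uRu
Branch closes: q and ~q both at u.
Every branch of the negation's tableau closes; the branch above is one of them.

Yes, valid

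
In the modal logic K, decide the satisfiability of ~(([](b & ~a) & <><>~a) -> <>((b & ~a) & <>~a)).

1. ~(([](b & ~a) & <><>~a) -> <>((b & ~a) & <>~a)), 0
2. [](b & ~a) & <><>~a, 0   [~->-rule on 1]
3. ~<>((b & ~a) & <>~a), 0   [~->-rule on 1]
4. [](b & ~a), 0   [&-rule on 2]
5. <><>~a, 0   [&-rule on 2]
6. <>~a, 1   [<>-rule on 5: fresh world 1, 0R1]
7. ~((b & ~a) & <>~a), 1   [~<>-rule on 3 via 0R1]
8. b & ~a, 1   [[]-rule on 4 via 0R1]
9. b, 1   [&-rule on 8]
10. ~a, 1   [&-rule on 8]
11. ~<>~a, 1   [~&-rule on 7 (branches; this branch)]
12. ~a, 2   [<>-rule on 6: fresh world 2, 1R2]
13. a, 2   [~<>-rule on 11 via 1R2]
Accessibility: 0R1, 1R2
Branch closes: a and ~a both at 2.
Every branch closes; the branch above is one of them.

No, unsatisfiable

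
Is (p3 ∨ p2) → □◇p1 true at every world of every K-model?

Tableau for the negation ¬((p3 ∨ p2) → □◇p1):
1. ¬((p3 ∨ p2) → □◇p1), w0
2. p3 ∨ p2, w0   [¬→-rule on 1]
3. ¬□◇p1, w0   [¬→-rule on 1]
4. p2, w0   [∨-rule on 2 (branches; this branch)]
5. ¬◇p1, w1   [¬□-rule on 3: fresh world w1, w0Rw1]
Accessibility: w0Rw1
The negation has an open branch (countermodel exists).

No, not valid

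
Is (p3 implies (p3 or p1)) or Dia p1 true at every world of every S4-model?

Yes, valid

Tableau for the negation not ((p3 implies (p3 or p1)) or Dia p1):
1. not ((p3 implies (p3 or p1)) or Dia p1), u
2. not (p3 implies (p3 or p1)), u
3. not Dia p1, u
4. p3, u
5. not (p3 or p1), u
6. not p3, u
7. not p1, u
Accessibility: uRu
Branch closes: p3 and not p3 both at u.
All branches of the negation close; one closing branch shown above.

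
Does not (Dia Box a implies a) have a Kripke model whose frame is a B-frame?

1. not (Dia Box a implies a), w0
2. Dia Box a, w0
3. not a, w0
4. Box a, w1
5. a, w0
Accessibility: w0Rw0, w0Rw1, w1Rw0, w1Rw1
Branch closes: a and not a both at w0.
All branches of the tableau close; one closing branch shown above.

Unsatisfiable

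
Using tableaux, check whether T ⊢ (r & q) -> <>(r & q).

Tableau for the negation ~((r & q) -> <>(r & q)):
1. ~((r & q) -> <>(r & q)), w0
2. r & q, w0
3. ~<>(r & q), w0
4. r, w0
5. q, w0
6. ~(r & q), w0
7. ~q, w0
Accessibility: w0Rw0
Branch closes: q and ~q both at w0.
Every branch of the negation's tableau closes; the branch above is one of them.

Valid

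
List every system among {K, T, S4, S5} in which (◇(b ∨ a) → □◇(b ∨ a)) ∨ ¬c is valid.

S5

S4-tableau for the negation ¬((◇(b ∨ a) → □◇(b ∨ a)) ∨ ¬c):
1. ¬((◇(b ∨ a) → □◇(b ∨ a)) ∨ ¬c), w0
2. ¬(◇(b ∨ a) → □◇(b ∨ a)), w0   [¬∨-rule on 1]
3. c, w0   [¬∨-rule on 1]
4. ◇(b ∨ a), w0   [¬→-rule on 2]
5. ¬□◇(b ∨ a), w0   [¬→-rule on 2]
6. b ∨ a, w1   [◇-rule on 4: fresh world w1, w0Rw1]
7. a, w1   [∨-rule on 6 (branches; this branch)]
8. ¬◇(b ∨ a), w2   [¬□-rule on 5: fresh world w2, w0Rw2]
9. ¬(b ∨ a), w2   [¬◇-rule on 8 via w2Rw2]
10. ¬b, w2   [¬∨-rule on 9]
11. ¬a, w2   [¬∨-rule on 9]
Accessibility: w0Rw0, w0Rw1, w0Rw2, w1Rw1, w2Rw2
Complete open branch: countermodel on an S4-frame, so not valid in S4, nor in K, T (the same frame is also a K-frame and a T-frame).
S5-tableau for the negation ¬((◇(b ∨ a) → □◇(b ∨ a)) ∨ ¬c):
1. ¬((◇(b ∨ a) → □◇(b ∨ a)) ∨ ¬c), w0
2. ¬(◇(b ∨ a) → □◇(b ∨ a)), w0   [¬∨-rule on 1]
3. c, w0   [¬∨-rule on 1]
4. ◇(b ∨ a), w0   [¬→-rule on 2]
5. ¬□◇(b ∨ a), w0   [¬→-rule on 2]
6. b ∨ a, w1   [◇-rule on 4: fresh world w1, w0Rw1]
7. a, w1   [∨-rule on 6 (branches; this branch)]
8. ¬◇(b ∨ a), w2   [¬□-rule on 5: fresh world w2, w0Rw2]
9. ¬(b ∨ a), w0   [¬◇-rule on 8 via w2Rw0]
10. ¬b, w0   [¬∨-rule on 9]
11. ¬a, w0   [¬∨-rule on 9]
12. ¬(b ∨ a), w1   [¬◇-rule on 8 via w2Rw1]
13. ¬b, w1   [¬∨-rule on 12]
14. ¬a, w1   [¬∨-rule on 12]
Accessibility: w0Rw0, w0Rw1, w0Rw2, w1Rw0, w1Rw1, w1Rw2, w2Rw0, w2Rw1, w2Rw2
Branch closes: a and ¬a both at w1.
Every branch closes (one shown): valid in S5.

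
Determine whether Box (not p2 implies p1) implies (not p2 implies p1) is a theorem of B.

Yes, valid

Tableau for the negation not (Box (not p2 implies p1) implies (not p2 implies p1)):
1. not (Box (not p2 implies p1) implies (not p2 implies p1)), 0
2. Box (not p2 implies p1), 0
3. not (not p2 implies p1), 0
4. not p2, 0
5. not p1, 0
6. not p2 implies p1, 0
7. p1, 0
Accessibility: 0R0
Branch closes: p1 and not p1 both at 0.
All branches of the negation close; one closing branch shown above.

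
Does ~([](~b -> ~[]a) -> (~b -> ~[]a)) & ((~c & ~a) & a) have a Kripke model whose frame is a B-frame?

Unsatisfiable

1. ~([](~b -> ~[]a) -> (~b -> ~[]a)) & ((~c & ~a) & a), u
2. ~([](~b -> ~[]a) -> (~b -> ~[]a)), u
3. (~c & ~a) & a, u
4. [](~b -> ~[]a), u
5. ~(~b -> ~[]a), u
6. ~c & ~a, u
7. a, u
8. ~b, u
9. []a, u
10. ~c, u
11. ~a, u
Accessibility: uRu
Branch closes: a and ~a both at u.
(One branch shown.) All branches close.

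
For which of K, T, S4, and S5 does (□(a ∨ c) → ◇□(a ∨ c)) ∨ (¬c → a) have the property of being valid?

T-tableau for the negation ¬((□(a ∨ c) → ◇□(a ∨ c)) ∨ (¬c → a)):
1. ¬((□(a ∨ c) → ◇□(a ∨ c)) ∨ (¬c → a)), w0
2. ¬(□(a ∨ c) → ◇□(a ∨ c)), w0
3. ¬(¬c → a), w0
4. □(a ∨ c), w0
5. ¬◇□(a ∨ c), w0
6. ¬c, w0
7. ¬a, w0
8. a ∨ c, w0
9. ¬□(a ∨ c), w0
10. c, w0
Accessibility: w0Rw0
Branch closes: c and ¬c both at w0.
Every branch closes (one shown): valid in T, hence also in S4, S5 (every theorem of T is a theorem of S4 and S5).
K-tableau for the negation ¬((□(a ∨ c) → ◇□(a ∨ c)) ∨ (¬c → a)):
1. ¬((□(a ∨ c) → ◇□(a ∨ c)) ∨ (¬c → a)), w0
2. ¬(□(a ∨ c) → ◇□(a ∨ c)), w0
3. ¬(¬c → a), w0
4. □(a ∨ c), w0
5. ¬◇□(a ∨ c), w0
6. ¬c, w0
7. ¬a, w0
Complete open branch: countermodel on a K-frame, so not valid in K.

T, S4, S5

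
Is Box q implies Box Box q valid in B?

No, not valid

Tableau for the negation not (Box q implies Box Box q):
1. not (Box q implies Box Box q), w0
2. Box q, w0
3. not Box Box q, w0
4. q, w0
5. not Box q, w1
6. q, w1
7. not q, w2
Accessibility: w0Rw0, w0Rw1, w1Rw0, w1Rw1, w1Rw2, w2Rw1, w2Rw2
The negation has an open branch (countermodel exists).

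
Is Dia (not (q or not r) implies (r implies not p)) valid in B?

Invalid (countermodel exists)

Tableau for the negation not Dia (not (q or not r) implies (r implies not p)):
1. not Dia (not (q or not r) implies (r implies not p)), u
2. not (not (q or not r) implies (r implies not p)), u
3. not (q or not r), u
4. not (r implies not p), u
5. not q, u
6. r, u
7. p, u
Accessibility: uRu
The negation has an open branch (countermodel exists).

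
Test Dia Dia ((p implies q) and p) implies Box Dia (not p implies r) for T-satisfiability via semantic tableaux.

Satisfiable

1. Dia Dia ((p implies q) and p) implies Box Dia (not p implies r), 0
2. Box Dia (not p implies r), 0
3. Dia (not p implies r), 0
4. not p implies r, 1
5. Dia (not p implies r), 1
6. r, 1
7. not p implies r, 2
8. r, 2
Accessibility: 0R0, 0R1, 1R1, 1R2, 2R2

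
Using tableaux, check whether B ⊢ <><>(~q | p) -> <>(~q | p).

Invalid (countermodel exists)

Tableau for the negation ~(<><>(~q | p) -> <>(~q | p)):
1. ~(<><>(~q | p) -> <>(~q | p)), w0
2. <><>(~q | p), w0
3. ~<>(~q | p), w0
4. ~(~q | p), w0
5. q, w0
6. ~p, w0
7. <>(~q | p), w1
8. ~(~q | p), w1
9. q, w1
10. ~p, w1
11. ~q | p, w2
12. p, w2
Accessibility: w0Rw0, w0Rw1, w1Rw0, w1Rw1, w1Rw2, w2Rw1, w2Rw2
The negation has an open branch (countermodel exists).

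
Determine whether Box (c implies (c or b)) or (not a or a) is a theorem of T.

Valid

Tableau for the negation not (Box (c implies (c or b)) or (not a or a)):
1. not (Box (c implies (c or b)) or (not a or a)), u
2. not Box (c implies (c or b)), u
3. not (not a or a), u
4. a, u
5. not a, u
Accessibility: uRu
Branch closes: a and not a both at u.
Every branch of the negation's tableau closes; the branch above is one of them.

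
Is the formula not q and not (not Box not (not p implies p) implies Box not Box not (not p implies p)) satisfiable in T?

Yes, satisfiable

1. not q and not (not Box not (not p implies p) implies Box not Box not (not p implies p)), 0
2. not q, 0   [and-rule on 1]
3. not (not Box not (not p implies p) implies Box not Box not (not p implies p)), 0   [and-rule on 1]
4. not Box not (not p implies p), 0   [neg-implies-rule on 3]
5. not Box not Box not (not p implies p), 0   [neg-implies-rule on 3]
6. not p implies p, 1   [neg-Box-rule on 4: fresh world 1, 0R1]
7. p, 1   [implies-rule on 6 (branches; this branch)]
8. Box not (not p implies p), 2   [neg-Box-rule on 5: fresh world 2, 0R2]
9. not (not p implies p), 2   [Box-rule on 8 via 2R2]
10. not p, 2   [neg-implies-rule on 9]
Accessibility: 0R0, 0R1, 0R2, 1R1, 2R2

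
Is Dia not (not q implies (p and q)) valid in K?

Tableau for the negation not Dia not (not q implies (p and q)):
1. not Dia not (not q implies (p and q)), 0
The negation has an open branch (countermodel exists).

Not valid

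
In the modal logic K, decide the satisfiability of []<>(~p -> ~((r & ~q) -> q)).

Satisfiable (open branch found)

1. []<>(~p -> ~((r & ~q) -> q)), w0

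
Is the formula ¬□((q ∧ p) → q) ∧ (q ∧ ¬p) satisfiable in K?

1. ¬□((q ∧ p) → q) ∧ (q ∧ ¬p), u
2. ¬□((q ∧ p) → q), u
3. q ∧ ¬p, u
4. q, u
5. ¬p, u
6. ¬((q ∧ p) → q), v
7. q ∧ p, v
8. ¬q, v
9. q, v
10. p, v
Accessibility: uRv
Branch closes: q and ¬q both at v.
Every branch closes; the branch above is one of them.

No, unsatisfiable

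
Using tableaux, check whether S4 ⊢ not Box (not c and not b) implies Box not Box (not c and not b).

Invalid (countermodel exists)

Tableau for the negation not (not Box (not c and not b) implies Box not Box (not c and not b)):
1. not (not Box (not c and not b) implies Box not Box (not c and not b)), w0
2. not Box (not c and not b), w0
3. not Box not Box (not c and not b), w0
4. not (not c and not b), w1
5. b, w1
6. Box (not c and not b), w2
7. not c and not b, w2
8. not c, w2
9. not b, w2
Accessibility: w0Rw0, w0Rw1, w0Rw2, w1Rw1, w2Rw2
The negation has an open branch (countermodel exists).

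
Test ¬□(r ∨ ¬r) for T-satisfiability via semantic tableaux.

Unsatisfiable

1. ¬□(r ∨ ¬r), 0
2. ¬(r ∨ ¬r), 1
3. ¬r, 1
4. r, 1
Accessibility: 0R0, 0R1, 1R1
Branch closes: r and ¬r both at 1.
All branches of the tableau close; one closing branch shown above.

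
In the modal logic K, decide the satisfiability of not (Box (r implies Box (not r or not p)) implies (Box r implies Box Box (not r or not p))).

Unsatisfiable

1. not (Box (r implies Box (not r or not p)) implies (Box r implies Box Box (not r or not p))), w0
2. Box (r implies Box (not r or not p)), w0
3. not (Box r implies Box Box (not r or not p)), w0
4. Box r, w0
5. not Box Box (not r or not p), w0
6. not Box (not r or not p), w1
7. r implies Box (not r or not p), w1
8. r, w1
9. Box (not r or not p), w1
10. not (not r or not p), w2
11. r, w2
12. p, w2
13. not r or not p, w2
14. not p, w2
Accessibility: w0Rw1, w1Rw2
Branch closes: p and not p both at w2.
Every branch closes; the branch above is one of them.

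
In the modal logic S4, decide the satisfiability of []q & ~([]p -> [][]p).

1. []q & ~([]p -> [][]p), w0
2. []q, w0   [&-rule on 1]
3. ~([]p -> [][]p), w0   [&-rule on 1]
4. []p, w0   [~->-rule on 3]
5. ~[][]p, w0   [~->-rule on 3]
6. q, w0   [[]-rule on 2 via w0Rw0]
7. p, w0   [[]-rule on 4 via w0Rw0]
8. ~[]p, w1   [~[]-rule on 5: fresh world w1, w0Rw1]
9. q, w1   [[]-rule on 2 via w0Rw1]
10. p, w1   [[]-rule on 4 via w0Rw1]
11. ~p, w2   [~[]-rule on 8: fresh world w2, w1Rw2]
12. q, w2   [[]-rule on 2 via w0Rw2]
13. p, w2   [[]-rule on 4 via w0Rw2]
Accessibility: w0Rw0, w0Rw1, w0Rw2, w1Rw1, w1Rw2, w2Rw2
Branch closes: p and ~p both at w2.
Every branch closes; the branch above is one of them.

Unsatisfiable (every branch closes)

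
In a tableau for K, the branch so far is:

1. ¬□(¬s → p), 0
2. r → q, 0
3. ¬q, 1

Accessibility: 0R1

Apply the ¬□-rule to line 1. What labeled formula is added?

a fresh world 2 with 0R2, and ¬(¬s → p) at 2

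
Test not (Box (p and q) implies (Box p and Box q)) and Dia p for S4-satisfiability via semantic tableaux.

1. not (Box (p and q) implies (Box p and Box q)) and Dia p, 0
2. not (Box (p and q) implies (Box p and Box q)), 0
3. Dia p, 0
4. Box (p and q), 0
5. not (Box p and Box q), 0
6. p and q, 0
7. p, 0
8. q, 0
9. not Box q, 0
10. p, 1
11. p and q, 1
12. q, 1
13. not q, 2
14. p and q, 2
15. p, 2
16. q, 2
Accessibility: 0R0, 0R1, 0R2, 1R1, 2R2
Branch closes: q and not q both at 2.
(One branch shown.) All branches close.

Unsatisfiable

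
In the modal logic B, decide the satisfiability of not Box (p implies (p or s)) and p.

1. not Box (p implies (p or s)) and p, u
2. not Box (p implies (p or s)), u
3. p, u
4. not (p implies (p or s)), v
5. p, v
6. not (p or s), v
7. not p, v
8. not s, v
Accessibility: uRu, uRv, vRu, vRv
Branch closes: p and not p both at v.
Every branch closes; the branch above is one of them.

No, unsatisfiable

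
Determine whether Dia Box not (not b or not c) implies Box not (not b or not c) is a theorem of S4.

Invalid (countermodel exists)

Tableau for the negation not (Dia Box not (not b or not c) implies Box not (not b or not c)):
1. not (Dia Box not (not b or not c) implies Box not (not b or not c)), w0
2. Dia Box not (not b or not c), w0   [neg-implies-rule on 1]
3. not Box not (not b or not c), w0   [neg-implies-rule on 1]
4. Box not (not b or not c), w1   [Dia-rule on 2: fresh world w1, w0Rw1]
5. not (not b or not c), w1   [Box-rule on 4 via w1Rw1]
6. b, w1   [neg-or-rule on 5]
7. c, w1   [neg-or-rule on 5]
8. not b or not c, w2   [neg-Box-rule on 3: fresh world w2, w0Rw2]
9. not c, w2   [or-rule on 8 (branches; this branch)]
Accessibility: w0Rw0, w0Rw1, w0Rw2, w1Rw1, w2Rw2
The negation has an open branch (countermodel exists).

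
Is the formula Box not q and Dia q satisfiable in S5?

1. Box not q and Dia q, 0
2. Box not q, 0   [and-rule on 1]
3. Dia q, 0   [and-rule on 1]
4. not q, 0   [Box-rule on 2 via 0R0]
5. q, 1   [Dia-rule on 3: fresh world 1, 0R1]
6. not q, 1   [Box-rule on 2 via 0R1]
Accessibility: 0R0, 0R1, 1R0, 1R1
Branch closes: q and not q both at 1.
(One branch shown.) All branches close.

No, unsatisfiable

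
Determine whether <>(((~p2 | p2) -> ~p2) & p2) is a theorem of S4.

Tableau for the negation ~<>(((~p2 | p2) -> ~p2) & p2):
1. ~<>(((~p2 | p2) -> ~p2) & p2), w0
2. ~(((~p2 | p2) -> ~p2) & p2), w0   [~<>-rule on 1 via w0Rw0]
3. ~p2, w0   [~&-rule on 2 (branches; this branch)]
Accessibility: w0Rw0
The negation has an open branch (countermodel exists).

Not valid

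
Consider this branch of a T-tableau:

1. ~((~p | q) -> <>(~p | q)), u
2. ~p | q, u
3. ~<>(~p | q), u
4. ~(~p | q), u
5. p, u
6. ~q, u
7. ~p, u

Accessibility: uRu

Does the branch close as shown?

Both p and ~p appear at u.

Closed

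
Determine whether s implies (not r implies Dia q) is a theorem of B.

Tableau for the negation not (s implies (not r implies Dia q)):
1. not (s implies (not r implies Dia q)), w0
2. s, w0
3. not (not r implies Dia q), w0
4. not r, w0
5. not Dia q, w0
6. not q, w0
Accessibility: w0Rw0
The negation has an open branch (countermodel exists).

Invalid (countermodel exists)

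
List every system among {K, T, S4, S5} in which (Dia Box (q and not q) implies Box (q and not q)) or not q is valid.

T, S4, S5

K-tableau for the negation not ((Dia Box (q and not q) implies Box (q and not q)) or not q):
1. not ((Dia Box (q and not q) implies Box (q and not q)) or not q), u
2. not (Dia Box (q and not q) implies Box (q and not q)), u   [neg-or-rule on 1]
3. q, u   [neg-or-rule on 1]
4. Dia Box (q and not q), u   [neg-implies-rule on 2]
5. not Box (q and not q), u   [neg-implies-rule on 2]
6. Box (q and not q), v   [Dia-rule on 4: fresh world v, uRv]
7. not (q and not q), w   [neg-Box-rule on 5: fresh world w, uRw]
8. q, w   [neg-and-rule on 7 (branches; this branch)]
Accessibility: uRv, uRw
Complete open branch: countermodel on a K-frame, so not valid in K.
T-tableau for the negation not ((Dia Box (q and not q) implies Box (q and not q)) or not q):
1. not ((Dia Box (q and not q) implies Box (q and not q)) or not q), u
2. not (Dia Box (q and not q) implies Box (q and not q)), u   [neg-or-rule on 1]
3. q, u   [neg-or-rule on 1]
4. Dia Box (q and not q), u   [neg-implies-rule on 2]
5. not Box (q and not q), u   [neg-implies-rule on 2]
6. Box (q and not q), v   [Dia-rule on 4: fresh world v, uRv]
7. q and not q, v   [Box-rule on 6 via vRv]
8. q, v   [and-rule on 7]
9. not q, v   [and-rule on 7]
Accessibility: uRu, uRv, vRv
Branch closes: q and not q both at v.
Every branch closes (one shown): valid in T, hence also in S4, S5 (every theorem of T is a theorem of S4 and S5).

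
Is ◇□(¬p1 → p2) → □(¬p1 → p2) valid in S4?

Tableau for the negation ¬(◇□(¬p1 → p2) → □(¬p1 → p2)):
1. ¬(◇□(¬p1 → p2) → □(¬p1 → p2)), w0
2. ◇□(¬p1 → p2), w0
3. ¬□(¬p1 → p2), w0
4. □(¬p1 → p2), w1
5. ¬p1 → p2, w1
6. p2, w1
7. ¬(¬p1 → p2), w2
8. ¬p1, w2
9. ¬p2, w2
Accessibility: w0Rw0, w0Rw1, w0Rw2, w1Rw1, w2Rw2
The negation has an open branch (countermodel exists).

No, not valid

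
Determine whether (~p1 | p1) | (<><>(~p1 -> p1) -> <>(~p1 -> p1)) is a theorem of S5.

Tableau for the negation ~((~p1 | p1) | (<><>(~p1 -> p1) -> <>(~p1 -> p1))):
1. ~((~p1 | p1) | (<><>(~p1 -> p1) -> <>(~p1 -> p1))), w0
2. ~(~p1 | p1), w0
3. ~(<><>(~p1 -> p1) -> <>(~p1 -> p1)), w0
4. p1, w0
5. ~p1, w0
Accessibility: w0Rw0
Branch closes: p1 and ~p1 both at w0.
Every branch of the negation's tableau closes; the branch above is one of them.

Valid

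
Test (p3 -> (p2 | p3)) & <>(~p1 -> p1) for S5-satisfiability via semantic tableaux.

Yes, satisfiable

1. (p3 -> (p2 | p3)) & <>(~p1 -> p1), w0
2. p3 -> (p2 | p3), w0
3. <>(~p1 -> p1), w0
4. p2 | p3, w0
5. p3, w0
6. ~p1 -> p1, w1
7. p1, w1
Accessibility: w0Rw0, w0Rw1, w1Rw0, w1Rw1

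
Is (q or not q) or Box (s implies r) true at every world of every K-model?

Tableau for the negation not ((q or not q) or Box (s implies r)):
1. not ((q or not q) or Box (s implies r)), w0
2. not (q or not q), w0   [neg-or-rule on 1]
3. not Box (s implies r), w0   [neg-or-rule on 1]
4. not q, w0   [neg-or-rule on 2]
5. q, w0   [neg-or-rule on 2]
Branch closes: q and not q both at w0.
Every branch of the negation's tableau closes; the branch above is one of them.

Valid in K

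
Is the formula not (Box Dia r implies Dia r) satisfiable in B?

Unsatisfiable (every branch closes)

1. not (Box Dia r implies Dia r), 0
2. Box Dia r, 0
3. not Dia r, 0
4. Dia r, 0
5. not r, 0
6. r, 1
7. Dia r, 1
8. not r, 1
Accessibility: 0R0, 0R1, 1R0, 1R1
Branch closes: r and not r both at 1.
All branches of the tableau close; one closing branch shown above.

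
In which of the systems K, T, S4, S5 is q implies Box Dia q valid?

S5

S4-tableau for the negation not (q implies Box Dia q):
1. not (q implies Box Dia q), 0
2. q, 0
3. not Box Dia q, 0
4. not Dia q, 1
5. not q, 1
Accessibility: 0R0, 0R1, 1R1
Complete open branch: countermodel on an S4-frame, so not valid in S4, nor in K, T (the same frame is also a K-frame and a T-frame).
S5-tableau for the negation not (q implies Box Dia q):
1. not (q implies Box Dia q), 0
2. q, 0
3. not Box Dia q, 0
4. not Dia q, 1
5. not q, 0
Accessibility: 0R0, 0R1, 1R0, 1R1
Branch closes: q and not q both at 0.
Every branch closes (one shown): valid in S5.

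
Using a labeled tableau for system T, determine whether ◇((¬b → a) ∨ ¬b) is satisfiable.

Yes, satisfiable

1. ◇((¬b → a) ∨ ¬b), u
2. (¬b → a) ∨ ¬b, v
3. ¬b, v
Accessibility: uRu, uRv, vRv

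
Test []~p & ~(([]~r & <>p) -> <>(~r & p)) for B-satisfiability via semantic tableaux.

Unsatisfiable

1. []~p & ~(([]~r & <>p) -> <>(~r & p)), 0
2. []~p, 0
3. ~(([]~r & <>p) -> <>(~r & p)), 0
4. []~r & <>p, 0
5. ~<>(~r & p), 0
6. []~r, 0
7. <>p, 0
8. ~p, 0
9. ~(~r & p), 0
10. ~r, 0
11. p, 1
12. ~p, 1
Accessibility: 0R0, 0R1, 1R0, 1R1
Branch closes: p and ~p both at 1.
All branches of the tableau close; one closing branch shown above.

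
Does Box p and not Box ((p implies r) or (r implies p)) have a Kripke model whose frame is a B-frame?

1. Box p and not Box ((p implies r) or (r implies p)), u
2. Box p, u   [and-rule on 1]
3. not Box ((p implies r) or (r implies p)), u   [and-rule on 1]
4. p, u   [Box-rule on 2 via uRu]
5. not ((p implies r) or (r implies p)), v   [neg-Box-rule on 3: fresh world v, uRv]
6. not (p implies r), v   [neg-or-rule on 5]
7. not (r implies p), v   [neg-or-rule on 5]
8. p, v   [neg-implies-rule on 6]
9. not r, v   [neg-implies-rule on 6]
10. r, v   [neg-implies-rule on 7]
11. not p, v   [neg-implies-rule on 7]
Accessibility: uRu, uRv, vRu, vRv
Branch closes: r and not r both at v.
(One branch shown.) All branches close.

Unsatisfiable (every branch closes)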